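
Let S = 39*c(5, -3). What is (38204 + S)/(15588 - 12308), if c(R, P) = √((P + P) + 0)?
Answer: 9551/820 + 39*I*√6/3280 ≈ 11.648 + 0.029125*I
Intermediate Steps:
c(R, P) = √2*√P (c(R, P) = √(2*P + 0) = √(2*P) = √2*√P)
S = 39*I*√6 (S = 39*(√2*√(-3)) = 39*(√2*(I*√3)) = 39*(I*√6) = 39*I*√6 ≈ 95.53*I)
(38204 + S)/(15588 - 12308) = (38204 + 39*I*√6)/(15588 - 12308) = (38204 + 39*I*√6)/3280 = (38204 + 39*I*√6)*(1/3280) = 9551/820 + 39*I*√6/3280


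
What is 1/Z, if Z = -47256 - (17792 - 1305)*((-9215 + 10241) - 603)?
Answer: -1/7021257 ≈ -1.4242e-7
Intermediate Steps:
Z = -7021257 (Z = -47256 - 16487*(1026 - 603) = -47256 - 16487*423 = -47256 - 1*6974001 = -47256 - 6974001 = -7021257)
1/Z = 1/(-7021257) = -1/7021257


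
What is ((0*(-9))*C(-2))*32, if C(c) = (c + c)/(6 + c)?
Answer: 0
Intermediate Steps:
C(c) = 2*c/(6 + c) (C(c) = (2*c)/(6 + c) = 2*c/(6 + c))
((0*(-9))*C(-2))*32 = ((0*(-9))*(2*(-2)/(6 - 2)))*32 = (0*(2*(-2)/4))*32 = (0*(2*(-2)*(¼)))*32 = (0*(-1))*32 = 0*32 = 0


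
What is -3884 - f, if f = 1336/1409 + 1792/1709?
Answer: -9357406356/2407981 ≈ -3886.0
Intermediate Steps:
f = 4808152/2407981 (f = 1336*(1/1409) + 1792*(1/1709) = 1336/1409 + 1792/1709 = 4808152/2407981 ≈ 1.9968)
-3884 - f = -3884 - 1*4808152/2407981 = -3884 - 4808152/2407981 = -9357406356/2407981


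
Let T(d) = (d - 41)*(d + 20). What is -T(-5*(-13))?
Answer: -2040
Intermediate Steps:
T(d) = (-41 + d)*(20 + d)
-T(-5*(-13)) = -(-820 + (-5*(-13))² - (-105)*(-13)) = -(-820 + 65² - 21*65) = -(-820 + 4225 - 1365) = -1*2040 = -2040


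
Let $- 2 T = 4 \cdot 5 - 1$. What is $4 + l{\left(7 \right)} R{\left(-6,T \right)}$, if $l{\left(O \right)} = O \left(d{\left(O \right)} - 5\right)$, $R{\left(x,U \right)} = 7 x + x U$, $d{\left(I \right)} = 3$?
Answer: $-206$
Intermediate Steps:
$T = - \frac{19}{2}$ ($T = - \frac{4 \cdot 5 - 1}{2} = - \frac{20 - 1}{2} = \left(- \frac{1}{2}\right) 19 = - \frac{19}{2} \approx -9.5$)
$R{\left(x,U \right)} = 7 x + U x$
$l{\left(O \right)} = - 2 O$ ($l{\left(O \right)} = O \left(3 - 5\right) = O \left(-2\right) = - 2 O$)
$4 + l{\left(7 \right)} R{\left(-6,T \right)} = 4 + \left(-2\right) 7 \left(- 6 \left(7 - \frac{19}{2}\right)\right) = 4 - 14 \left(\left(-6\right) \left(- \frac{5}{2}\right)\right) = 4 - 210 = -206$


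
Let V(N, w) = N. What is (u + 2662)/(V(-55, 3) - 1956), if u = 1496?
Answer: -4158/2011 ≈ -2.0676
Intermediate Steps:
(u + 2662)/(V(-55, 3) - 1956) = (1496 + 2662)/(-55 - 1956) = 4158/(-2011) = 4158*(-1/2011) = -4158/2011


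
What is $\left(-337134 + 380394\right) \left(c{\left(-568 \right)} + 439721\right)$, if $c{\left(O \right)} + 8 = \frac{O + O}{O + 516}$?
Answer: $\frac{247298082780}{13} \approx 1.9023 \cdot 10^{10}$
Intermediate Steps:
$c{\left(O \right)} = -8 + \frac{2 O}{516 + O}$ ($c{\left(O \right)} = -8 + \frac{O + O}{O + 516} = -8 + \frac{2 O}{516 + O}$)
$\left(-337134 + 380394\right) \left(c{\left(-568 \right)} + 439721\right) = \left(-337134 + 380394\right) \left(\frac{6 \left(-688 - -568\right)}{516 - 568} + 439721\right) = 43260 \left(\frac{6 \left(-688 + 568\right)}{-52} + 439721\right) = 43260 \left(6 \left(- \frac{1}{52}\right) \left(-120\right) + 439721\right) = 43260 \left(\frac{180}{13} + 439721\right) = 43260 \cdot \frac{5716553}{13} = \frac{247298082780}{13}$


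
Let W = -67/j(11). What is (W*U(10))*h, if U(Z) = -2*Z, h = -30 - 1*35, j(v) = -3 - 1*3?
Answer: 43550/3 ≈ 14517.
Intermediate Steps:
j(v) = -6 (j(v) = -3 - 3 = -6)
h = -65 (h = -30 - 35 = -65)
W = 67/6 (W = -67/(-6) = -67*(-1/6) = 67/6 ≈ 11.167)
(W*U(10))*h = (67*(-2*10)/6)*(-65) = ((67/6)*(-20))*(-65) = -670/3*(-65) = 43550/3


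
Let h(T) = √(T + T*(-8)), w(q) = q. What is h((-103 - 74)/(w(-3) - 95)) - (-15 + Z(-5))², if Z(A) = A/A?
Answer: -196 + I*√2478/14 ≈ -196.0 + 3.5557*I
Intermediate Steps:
Z(A) = 1
h(T) = √7*√(-T) (h(T) = √(T - 8*T) = √(-7*T) = √7*√(-T))
h((-103 - 74)/(w(-3) - 95)) - (-15 + Z(-5))² = √7*√(-(-103 - 74)/(-3 - 95)) - (-15 + 1)² = √7*√(-(-177)/(-98)) - 1*(-14)² = √7*√(-(-177)*(-1)/98) - 1*196 = √7*√(-1*177/98) - 196 = √7*√(-177/98) - 196 = √7*(I*√354/14) - 196 = I*√2478/14 - 196 = -196 + I*√2478/14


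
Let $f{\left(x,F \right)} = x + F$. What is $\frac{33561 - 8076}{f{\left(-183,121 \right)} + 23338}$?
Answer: $\frac{25485}{23276} \approx 1.0949$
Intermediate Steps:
$f{\left(x,F \right)} = F + x$
$\frac{33561 - 8076}{f{\left(-183,121 \right)} + 23338} = \frac{33561 - 8076}{\left(121 - 183\right) + 23338} = \frac{25485}{-62 + 23338} = \frac{25485}{23276}$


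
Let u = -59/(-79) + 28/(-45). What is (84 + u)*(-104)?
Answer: -31102552/3555 ≈ -8749.0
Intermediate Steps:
u = 443/3555 (u = -59*(-1/79) + 28*(-1/45) = 59/79 - 28/45 = 443/3555 ≈ 0.12461)
(84 + u)*(-104) = (84 + 443/3555)*(-104) = (299063/3555)*(-104) = -31102552/3555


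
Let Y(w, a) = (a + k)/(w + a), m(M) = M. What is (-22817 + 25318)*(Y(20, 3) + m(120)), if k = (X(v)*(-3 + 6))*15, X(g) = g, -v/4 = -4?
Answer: 8710983/23 ≈ 3.7874e+5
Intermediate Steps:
v = 16 (v = -4*(-4) = 16)
k = 720 (k = (16*(-3 + 6))*15 = (16*3)*15 = 48*15 = 720)
Y(w, a) = (720 + a)/(a + w) (Y(w, a) = (a + 720)/(w + a) = (720 + a)/(a + w))
(-22817 + 25318)*(Y(20, 3) + m(120)) = (-22817 + 25318)*((720 + 3)/(3 + 20) + 120) = 2501*(723/23 + 120) = 2501*(3483/23) = 8710983/23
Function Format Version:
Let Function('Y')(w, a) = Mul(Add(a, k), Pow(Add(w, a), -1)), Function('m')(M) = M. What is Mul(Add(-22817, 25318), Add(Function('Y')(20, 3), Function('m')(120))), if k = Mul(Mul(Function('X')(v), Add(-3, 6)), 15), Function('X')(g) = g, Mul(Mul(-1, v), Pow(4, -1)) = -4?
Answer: Rational(8710983, 23) ≈ 3.7874e+5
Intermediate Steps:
v = 16 (v = Mul(-4, -4) = 16)
k = 720 (k = Mul(Mul(16, Add(-3, 6)), 15) = Mul(Mul(16, 3), 15) = Mul(48, 15) = 720)
Function('Y')(w, a) = Mul(Pow(Add(a, w), -1), Add(720, a)) (Function('Y')(w, a) = Mul(Add(a, 720), Pow(Add(w, a), -1)) = Mul(Add(720, a), Pow(Add(a, w), -1)) = Mul(Pow(Add(a, w), -1), Add(720, a)))
Mul(Add(-22817, 25318), Add(Function('Y')(20, 3), Function('m')(120))) = Mul(Add(-22817, 25318), Add(Mul(Pow(Add(3, 20), -1), Add(720, 3)), 120)) = Mul(2501, Add(Mul(Pow(23, -1), 723), 120)) = Mul(2501, Add(Mul(Rational(1, 23), 723), 120)) = Mul(2501, Add(Rational(723, 23), 120)) = Mul(2501, Rational(3483, 23)) = Rational(8710983, 23)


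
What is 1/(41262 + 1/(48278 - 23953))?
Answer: 24325/1003698151 ≈ 2.4235e-5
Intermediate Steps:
1/(41262 + 1/(48278 - 23953)) = 1/(41262 + 1/24325) = 1/(1003698151/24325) = 24325/1003698151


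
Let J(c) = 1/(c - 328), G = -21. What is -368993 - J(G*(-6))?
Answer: -74536585/202 ≈ -3.6899e+5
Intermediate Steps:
J(c) = 1/(-328 + c)
-368993 - J(G*(-6)) = -368993 - 1/(-328 - 21*(-6)) = -368993 - 1/(-328 + 126) = -368993 - 1/(-202) = -368993 - 1*(-1/202) = -368993 + 1/202 = -74536585/202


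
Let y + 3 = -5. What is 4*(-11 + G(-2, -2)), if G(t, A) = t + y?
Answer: -84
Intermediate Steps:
y = -8 (y = -3 - 5 = -8)
G(t, A) = -8 + t (G(t, A) = t - 8 = -8 + t)
4*(-11 + G(-2, -2)) = 4*(-11 + (-8 - 2)) = 4*(-11 - 10) = 4*(-21) = -84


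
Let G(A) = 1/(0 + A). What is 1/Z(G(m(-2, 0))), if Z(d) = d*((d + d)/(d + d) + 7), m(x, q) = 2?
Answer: 1/4 ≈ 0.25000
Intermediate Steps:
G(A) = 1/A
Z(d) = 8*d (Z(d) = d*((2*d)/((2*d)) + 7) = d*((2*d)*(1/(2*d)) + 7) = d*(1 + 7) = d*8 = 8*d)
1/Z(G(m(-2, 0))) = 1/(8/2) = 1/(8*(1/2)) = 1/4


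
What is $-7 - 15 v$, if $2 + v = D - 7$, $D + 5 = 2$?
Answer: $173$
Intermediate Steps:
$D = -3$ ($D = -5 + 2 = -3$)
$v = -12$ ($v = -2 - 10 = -12$)
$-7 - 15 v = -7 - -180 = -7 + 180 = 173$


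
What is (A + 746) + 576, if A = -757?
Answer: 565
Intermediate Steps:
(A + 746) + 576 = (-757 + 746) + 576 = -11 + 576 = 565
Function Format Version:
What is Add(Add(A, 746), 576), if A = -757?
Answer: 565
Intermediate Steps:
Add(Add(A, 746), 576) = Add(Add(-757, 746), 576) = Add(-11, 576) = 565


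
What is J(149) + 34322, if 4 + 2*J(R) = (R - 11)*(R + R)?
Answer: 54882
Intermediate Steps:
J(R) = -2 + R*(-11 + R) (J(R) = -2 + ((R - 11)*(R + R))/2 = -2 + ((-11 + R)*(2*R))/2 = -2 + (2*R*(-11 + R))/2 = -2 + R*(-11 + R))
J(149) + 34322 = (-2 + 149**2 - 11*149) + 34322 = (-2 + 22201 - 1639) + 34322 = 20560 + 34322 = 54882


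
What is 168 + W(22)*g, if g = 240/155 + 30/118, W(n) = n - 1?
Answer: 376509/1829 ≈ 205.85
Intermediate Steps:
W(n) = -1 + n
g = 3297/1829 (g = 240*(1/155) + 30*(1/118) = 48/31 + 15/59 = 3297/1829 ≈ 1.8026)
168 + W(22)*g = 168 + (-1 + 22)*(3297/1829) = 168 + 21*(3297/1829) = 168 + 69237/1829 = 376509/1829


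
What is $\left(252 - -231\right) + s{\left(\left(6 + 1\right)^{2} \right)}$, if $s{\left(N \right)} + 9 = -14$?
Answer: $460$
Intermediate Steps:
$s{\left(N \right)} = -23$ ($s{\left(N \right)} = -9 - 14 = -23$)
$\left(252 - -231\right) + s{\left(\left(6 + 1\right)^{2} \right)} = \left(252 - -231\right) - 23 = \left(252 + 231\right) - 23 = 483 - 23 = 460$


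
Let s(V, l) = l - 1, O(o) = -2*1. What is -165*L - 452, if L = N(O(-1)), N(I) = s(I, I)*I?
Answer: -1442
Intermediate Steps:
O(o) = -2
s(V, l) = -1 + l
N(I) = I*(-1 + I) (N(I) = (-1 + I)*I = I*(-1 + I))
L = 6 (L = -2*(-1 - 2) = -2*(-3) = 6)
-165*L - 452 = -165*6 - 452 = -990 - 452 = -1442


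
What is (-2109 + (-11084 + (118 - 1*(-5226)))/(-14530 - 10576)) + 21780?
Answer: 246932933/12553 ≈ 19671.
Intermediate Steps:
(-2109 + (-11084 + (118 - 1*(-5226)))/(-14530 - 10576)) + 21780 = (-2109 + (-11084 + (118 + 5226))/(-25106)) + 21780 = (-2109 + (-11084 + 5344)*(-1/25106)) + 21780 = (-2109 - 5740*(-1/25106)) + 21780 = (-2109 + 2870/12553) + 21780 = -26471407/12553 + 21780 = 246932933/12553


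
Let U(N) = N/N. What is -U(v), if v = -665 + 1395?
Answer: -1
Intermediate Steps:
v = 730
U(N) = 1
-U(v) = -1*1 = -1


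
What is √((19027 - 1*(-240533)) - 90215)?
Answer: √169345 ≈ 411.52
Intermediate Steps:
√((19027 - 1*(-240533)) - 90215) = √((19027 + 240533) - 90215) = √(259560 - 90215) = √169345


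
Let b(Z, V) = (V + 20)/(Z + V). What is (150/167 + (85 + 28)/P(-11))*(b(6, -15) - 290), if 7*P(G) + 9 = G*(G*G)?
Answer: -36036269/402804 ≈ -89.464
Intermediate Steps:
b(Z, V) = (20 + V)/(V + Z)
P(G) = -9/7 + G³/7 (P(G) = -9/7 + (G*(G*G))/7 = -9/7 + (G*G²)/7 = -9/7 + G³/7)
(150/167 + (85 + 28)/P(-11))*(b(6, -15) - 290) = (150/167 + (85 + 28)/(-9/7 + (⅐)*(-11)³))*((20 - 15)/(-15 + 6) - 290) = (150*(1/167) + 113/(-9/7 + (⅐)*(-1331)))*(5/(-9) - 290) = (150/167 + 113/(-9/7 - 1331/7))*(-⅑*5 - 290) = (150/167 + 113/(-1340/7))*(-5/9 - 290) = (150/167 + 113*(-7/1340))*(-2615/9) = (150/167 - 791/1340)*(-2615/9) = (68903/223780)*(-2615/9) = -36036269/402804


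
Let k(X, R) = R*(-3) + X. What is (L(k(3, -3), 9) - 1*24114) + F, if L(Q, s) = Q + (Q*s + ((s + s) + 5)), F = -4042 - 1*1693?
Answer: -29706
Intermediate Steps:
F = -5735 (F = -4042 - 1693 = -5735)
k(X, R) = X - 3*R (k(X, R) = -3*R + X = X - 3*R)
L(Q, s) = 5 + Q + 2*s + Q*s (L(Q, s) = Q + (Q*s + (2*s + 5)) = Q + (Q*s + (5 + 2*s)) = Q + (5 + 2*s + Q*s) = 5 + Q + 2*s + Q*s)
(L(k(3, -3), 9) - 1*24114) + F = ((5 + (3 - 3*(-3)) + 2*9 + (3 - 3*(-3))*9) - 1*24114) - 5735 = ((5 + (3 + 9) + 18 + (3 + 9)*9) - 24114) - 5735 = ((5 + 12 + 18 + 12*9) - 24114) - 5735 = ((5 + 12 + 18 + 108) - 24114) - 5735 = (143 - 24114) - 5735 = -23971 - 5735 = -29706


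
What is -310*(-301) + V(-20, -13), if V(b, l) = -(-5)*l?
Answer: 93245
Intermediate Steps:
V(b, l) = 5*l
-310*(-301) + V(-20, -13) = -310*(-301) + 5*(-13) = 93310 - 65 = 93245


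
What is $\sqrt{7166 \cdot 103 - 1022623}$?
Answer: $5 i \sqrt{11381} \approx 533.41 i$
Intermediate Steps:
$\sqrt{7166 \cdot 103 - 1022623} = \sqrt{738098 - 1022623} = \sqrt{-284525} = 5 i \sqrt{11381}$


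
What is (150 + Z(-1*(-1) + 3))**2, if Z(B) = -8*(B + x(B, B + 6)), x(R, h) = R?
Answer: 7396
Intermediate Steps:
Z(B) = -16*B (Z(B) = -8*(B + B) = -16*B)
(150 + Z(-1*(-1) + 3))**2 = (150 - 16*(-1*(-1) + 3))**2 = (150 - 16*(1 + 3))**2 = (150 - 16*4)**2 = (150 - 64)**2 = 86**2 = 7396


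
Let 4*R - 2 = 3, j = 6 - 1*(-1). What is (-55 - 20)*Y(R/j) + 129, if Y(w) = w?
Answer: 3237/28 ≈ 115.61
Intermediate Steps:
j = 7 (j = 6 + 1 = 7)
R = 5/4 (R = 1/2 + (1/4)*3 = 1/2 + 3/4 = 5/4 ≈ 1.2500)
(-55 - 20)*Y(R/j) + 129 = (-55 - 20)*((5/4)/7) + 129 = -375/(4*7) + 129 = -75*5/28 + 129 = -375/28 + 129 = 3237/28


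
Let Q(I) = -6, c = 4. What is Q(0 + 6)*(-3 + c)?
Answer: -6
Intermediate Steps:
Q(0 + 6)*(-3 + c) = -6*(-3 + 4) = -6*1 = -6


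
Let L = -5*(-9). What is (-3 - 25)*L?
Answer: -1260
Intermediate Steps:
L = 45
(-3 - 25)*L = (-3 - 25)*45 = -28*45 = -1260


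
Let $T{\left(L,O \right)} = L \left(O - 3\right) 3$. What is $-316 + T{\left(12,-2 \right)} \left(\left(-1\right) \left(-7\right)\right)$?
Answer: $-1576$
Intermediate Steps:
$T{\left(L,O \right)} = 3 L \left(-3 + O\right)$ ($T{\left(L,O \right)} = L \left(O - 3\right) 3 = L \left(-3 + O\right) 3 = 3 L \left(-3 + O\right)$)
$-316 + T{\left(12,-2 \right)} \left(\left(-1\right) \left(-7\right)\right) = -316 + 3 \cdot 12 \left(-3 - 2\right) \left(\left(-1\right) \left(-7\right)\right) = -316 + 3 \cdot 12 \left(-5\right) 7 = -316 - 1260 = -1576$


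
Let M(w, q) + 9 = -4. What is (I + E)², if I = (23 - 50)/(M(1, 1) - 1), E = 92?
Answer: 1729225/196 ≈ 8822.6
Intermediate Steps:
M(w, q) = -13 (M(w, q) = -9 - 4 = -13)
I = 27/14 (I = (23 - 50)/(-13 - 1) = -27/(-14) = -27*(-1/14) = 27/14 ≈ 1.9286)
(I + E)² = (27/14 + 92)² = (1315/14)² = 1729225/196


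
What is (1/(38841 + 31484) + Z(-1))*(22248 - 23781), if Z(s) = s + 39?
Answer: -4096714083/70325 ≈ -58254.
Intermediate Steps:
Z(s) = 39 + s
(1/(38841 + 31484) + Z(-1))*(22248 - 23781) = (1/(38841 + 31484) + (39 - 1))*(22248 - 23781) = (1/70325 + 38)*(-1533) = (2672351/70325)*(-1533) = -4096714083/70325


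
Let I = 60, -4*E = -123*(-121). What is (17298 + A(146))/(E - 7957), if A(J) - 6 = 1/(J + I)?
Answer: -7129250/4811233 ≈ -1.4818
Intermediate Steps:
E = -14883/4 (E = -(-123)*(-121)/4 = -¼*14883 = -14883/4 ≈ -3720.8)
A(J) = 6 + 1/(60 + J) (A(J) = 6 + 1/(J + 60) = 6 + 1/(60 + J))
(17298 + A(146))/(E - 7957) = (17298 + (361 + 6*146)/(60 + 146))/(-14883/4 - 7957) = (17298 + (361 + 876)/206)/(-46711/4) = (17298 + (1/206)*1237)*(-4/46711) = (17298 + 1237/206)*(-4/46711) = (3564625/206)*(-4/46711) = -7129250/4811233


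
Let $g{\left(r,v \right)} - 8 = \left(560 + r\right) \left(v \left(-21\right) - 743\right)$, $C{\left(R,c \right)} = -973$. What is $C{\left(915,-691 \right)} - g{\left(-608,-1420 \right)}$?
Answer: $1394715$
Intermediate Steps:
$g{\left(r,v \right)} = 8 + \left(-743 - 21 v\right) \left(560 + r\right)$ ($g{\left(r,v \right)} = 8 + \left(560 + r\right) \left(v \left(-21\right) - 743\right) = 8 + \left(560 + r\right) \left(- 21 v - 743\right) = 8 + \left(560 + r\right) \left(-743 - 21 v\right) = 8 + \left(-743 - 21 v\right) \left(560 + r\right)$)
$C{\left(915,-691 \right)} - g{\left(-608,-1420 \right)} = -973 - \left(-416072 - -16699200 - -451744 - \left(-12768\right) \left(-1420\right)\right) = -973 - \left(-416072 + 16699200 + 451744 - 18130560\right) = -973 - -1395688 = -973 + 1395688 = 1394715$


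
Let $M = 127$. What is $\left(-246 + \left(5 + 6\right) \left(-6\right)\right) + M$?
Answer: $-185$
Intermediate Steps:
$\left(-246 + \left(5 + 6\right) \left(-6\right)\right) + M = \left(-246 + \left(5 + 6\right) \left(-6\right)\right) + 127 = \left(-246 + 11 \left(-6\right)\right) + 127 = \left(-246 - 66\right) + 127 = -312 + 127 = -185$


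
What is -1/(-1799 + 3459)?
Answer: -1/1660 ≈ -0.00060241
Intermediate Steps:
-1/(-1799 + 3459) = -1/1660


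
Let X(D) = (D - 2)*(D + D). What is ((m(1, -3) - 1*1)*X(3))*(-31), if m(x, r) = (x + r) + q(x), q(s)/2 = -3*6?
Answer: 7254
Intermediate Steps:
q(s) = -36 (q(s) = 2*(-3*6) = 2*(-18) = -36)
X(D) = 2*D*(-2 + D) (X(D) = (-2 + D)*(2*D) = 2*D*(-2 + D))
m(x, r) = -36 + r + x (m(x, r) = (x + r) - 36 = (r + x) - 36 = -36 + r + x)
((m(1, -3) - 1*1)*X(3))*(-31) = (((-36 - 3 + 1) - 1*1)*(2*3*(-2 + 3)))*(-31) = ((-38 - 1)*(2*3*1))*(-31) = -39*6*(-31) = -234*(-31) = 7254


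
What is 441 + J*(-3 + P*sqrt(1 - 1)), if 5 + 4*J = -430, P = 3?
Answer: 3069/4 ≈ 767.25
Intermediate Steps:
J = -435/4 (J = -5/4 + (1/4)*(-430) = -5/4 - 215/2 = -435/4 ≈ -108.75)
441 + J*(-3 + P*sqrt(1 - 1)) = 441 - 435*(-3 + 3*sqrt(1 - 1))/4 = 441 - 435*(-3 + 3*sqrt(0))/4 = 441 - 435*(-3 + 3*0)/4 = 441 - 435*(-3 + 0)/4 = 441 - 435/4*(-3) = 441 + 1305/4 = 3069/4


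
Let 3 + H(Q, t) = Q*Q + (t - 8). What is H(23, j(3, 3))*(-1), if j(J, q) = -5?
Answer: -513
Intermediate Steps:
H(Q, t) = -11 + t + Q² (H(Q, t) = -3 + (Q*Q + (t - 8)) = -3 + (Q² + (-8 + t)) = -3 + (-8 + t + Q²) = -11 + t + Q²)
H(23, j(3, 3))*(-1) = (-11 - 5 + 23²)*(-1) = (-11 - 5 + 529)*(-1) = 513*(-1) = -513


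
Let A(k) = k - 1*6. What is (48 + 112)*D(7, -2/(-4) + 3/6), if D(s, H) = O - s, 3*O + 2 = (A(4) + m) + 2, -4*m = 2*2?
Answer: -1280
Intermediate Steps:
A(k) = -6 + k (A(k) = k - 6 = -6 + k)
m = -1 (m = -2/2 = -¼*4 = -1)
O = -1 (O = -⅔ + (((-6 + 4) - 1) + 2)/3 = -⅔ + ((-2 - 1) + 2)/3 = -⅔ + (-3 + 2)/3 = -⅔ + (⅓)*(-1) = -⅔ - ⅓ = -1)
D(s, H) = -1 - s
(48 + 112)*D(7, -2/(-4) + 3/6) = (48 + 112)*(-1 - 1*7) = 160*(-1 - 7) = 160*(-8) = -1280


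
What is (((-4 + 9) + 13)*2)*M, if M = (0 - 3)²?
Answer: 324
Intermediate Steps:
M = 9 (M = (-3)² = 9)
(((-4 + 9) + 13)*2)*M = (((-4 + 9) + 13)*2)*9 = ((5 + 13)*2)*9 = (18*2)*9 = 36*9 = 324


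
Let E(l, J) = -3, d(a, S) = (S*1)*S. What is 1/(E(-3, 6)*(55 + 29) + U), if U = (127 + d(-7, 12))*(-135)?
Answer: -1/36837 ≈ -2.7147e-5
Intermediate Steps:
d(a, S) = S² (d(a, S) = S*S = S²)
U = -36585 (U = (127 + 12²)*(-135) = (127 + 144)*(-135) = 271*(-135) = -36585)
1/(E(-3, 6)*(55 + 29) + U) = 1/(-3*(55 + 29) - 36585) = 1/(-3*84 - 36585) = 1/(-252 - 36585) = 1/(-36837) = -1/36837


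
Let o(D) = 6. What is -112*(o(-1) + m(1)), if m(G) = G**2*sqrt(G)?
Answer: -784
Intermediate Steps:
m(G) = G**(5/2)
-112*(o(-1) + m(1)) = -112*(6 + 1**(5/2)) = -112*(6 + 1) = -112*7 = -784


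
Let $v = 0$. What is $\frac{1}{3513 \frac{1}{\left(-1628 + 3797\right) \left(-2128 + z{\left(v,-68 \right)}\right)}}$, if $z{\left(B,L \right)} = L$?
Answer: $- \frac{1587708}{1171} \approx -1355.9$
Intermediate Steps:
$\frac{1}{3513 \frac{1}{\left(-1628 + 3797\right) \left(-2128 + z{\left(v,-68 \right)}\right)}} = \frac{1}{3513 \frac{1}{\left(-1628 + 3797\right) \left(-2128 - 68\right)}} = \frac{1}{3513 \frac{1}{2169 \left(-2196\right)}} = \frac{1}{3513 \frac{1}{-4763124}} = \frac{1}{3513 \left(- \frac{1}{4763124}\right)} = \frac{1}{- \frac{1171}{1587708}} = - \frac{1587708}{1171}$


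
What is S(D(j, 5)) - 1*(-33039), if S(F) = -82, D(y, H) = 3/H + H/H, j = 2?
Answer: 32957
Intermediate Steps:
D(y, H) = 1 + 3/H (D(y, H) = 3/H + 1 = 1 + 3/H)
S(D(j, 5)) - 1*(-33039) = -82 - 1*(-33039) = -82 + 33039 = 32957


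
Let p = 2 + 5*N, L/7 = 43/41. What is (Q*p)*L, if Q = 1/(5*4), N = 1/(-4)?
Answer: 903/3280 ≈ 0.27530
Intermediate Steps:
N = -1/4 ≈ -0.25000
L = 301/41 (L = 7*(43/41) = 301/41 ≈ 7.3415)
p = 3/4 (p = 2 + 5*(-1/4) = 2 - 5/4 = 3/4 ≈ 0.75000)
Q = 1/20 ≈ 0.050000
(Q*p)*L = ((1/20)*(3/4))*(301/41) = (3/80)*(301/41) = 903/3280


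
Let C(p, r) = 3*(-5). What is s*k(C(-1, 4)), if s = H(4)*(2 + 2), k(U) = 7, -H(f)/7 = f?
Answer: -784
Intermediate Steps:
H(f) = -7*f
C(p, r) = -15
s = -112 (s = (-7*4)*(2 + 2) = -28*4 = -112)
s*k(C(-1, 4)) = -112*7 = -784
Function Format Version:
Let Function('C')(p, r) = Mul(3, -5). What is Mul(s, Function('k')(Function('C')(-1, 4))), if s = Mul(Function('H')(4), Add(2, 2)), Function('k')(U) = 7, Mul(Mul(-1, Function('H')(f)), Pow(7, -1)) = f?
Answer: -784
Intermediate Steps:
Function('H')(f) = Mul(-7, f)
Function('C')(p, r) = -15
s = -112 (s = Mul(Mul(-7, 4), Add(2, 2)) = Mul(-28, 4) = -112)
Mul(s, Function('k')(Function('C')(-1, 4))) = Mul(-112, 7) = -784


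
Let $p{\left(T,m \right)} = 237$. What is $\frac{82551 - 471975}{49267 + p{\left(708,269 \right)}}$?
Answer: $- \frac{3477}{442} \approx -7.8665$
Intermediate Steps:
$\frac{82551 - 471975}{49267 + p{\left(708,269 \right)}} = \frac{82551 - 471975}{49267 + 237} = - \frac{389424}{49504} = \left(-389424\right) \frac{1}{49504} = - \frac{3477}{442}$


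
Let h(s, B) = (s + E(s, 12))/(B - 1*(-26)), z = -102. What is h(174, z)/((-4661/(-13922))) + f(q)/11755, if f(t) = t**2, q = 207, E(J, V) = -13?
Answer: -5584746173/2082022090 ≈ -2.6824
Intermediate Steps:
h(s, B) = (-13 + s)/(26 + B) (h(s, B) = (s - 13)/(B - 1*(-26)) = (-13 + s)/(B + 26) = (-13 + s)/(26 + B))
h(174, z)/((-4661/(-13922))) + f(q)/11755 = ((-13 + 174)/(26 - 102))/((-4661/(-13922))) + 207**2/11755 = (161/(-76))/((-4661*(-1/13922))) + 42849*(1/11755) = (-1/76*161)/(4661/13922) + 42849/11755 = -161/76*13922/4661 + 42849/11755 = -1120721/177118 + 42849/11755 = -5584746173/2082022090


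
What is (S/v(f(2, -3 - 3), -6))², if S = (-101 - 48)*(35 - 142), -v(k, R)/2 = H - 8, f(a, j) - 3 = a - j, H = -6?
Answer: 254179249/784 ≈ 3.2421e+5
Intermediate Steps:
f(a, j) = 3 + a - j (f(a, j) = 3 + (a - j) = 3 + a - j)
v(k, R) = 28 (v(k, R) = -2*(-6 - 8) = -2*(-14) = 28)
S = 15943 (S = -149*(-107) = 15943)
(S/v(f(2, -3 - 3), -6))² = (15943/28)² = 254179249/784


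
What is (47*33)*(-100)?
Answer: -155100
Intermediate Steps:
(47*33)*(-100) = 1551*(-100) = -155100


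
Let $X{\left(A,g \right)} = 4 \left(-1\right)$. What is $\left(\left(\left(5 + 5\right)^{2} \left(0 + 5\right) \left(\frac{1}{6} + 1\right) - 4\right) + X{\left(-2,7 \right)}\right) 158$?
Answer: $\frac{272708}{3} \approx 90903.0$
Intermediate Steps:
$X{\left(A,g \right)} = -4$
$\left(\left(\left(5 + 5\right)^{2} \left(0 + 5\right) \left(\frac{1}{6} + 1\right) - 4\right) + X{\left(-2,7 \right)}\right) 158 = \left(\left(\left(5 + 5\right)^{2} \left(0 + 5\right) \left(\frac{1}{6} + 1\right) - 4\right) - 4\right) 158 = \left(\left(10^{2} \cdot 5 \left(\frac{1}{6} + 1\right) - 4\right) - 4\right) 158 = \left(\left(100 \cdot 5 \cdot \frac{7}{6} - 4\right) - 4\right) 158 = \left(\left(100 \cdot \frac{35}{6} - 4\right) - 4\right) 158 = \left(\left(\frac{1750}{3} - 4\right) - 4\right) 158 = \left(\frac{1738}{3} - 4\right) 158 = \frac{1726}{3} \cdot 158 = \frac{272708}{3}$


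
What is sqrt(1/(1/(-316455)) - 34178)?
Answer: I*sqrt(350633) ≈ 592.14*I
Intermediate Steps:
sqrt(1/(1/(-316455)) - 34178) = sqrt(1/(-1/316455) - 34178) = sqrt(-316455 - 34178) = sqrt(-350633) = I*sqrt(350633)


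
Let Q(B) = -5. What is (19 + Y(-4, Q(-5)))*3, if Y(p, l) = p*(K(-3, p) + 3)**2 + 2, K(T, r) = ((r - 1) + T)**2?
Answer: -53805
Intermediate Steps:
K(T, r) = (-1 + T + r)**2 (K(T, r) = ((-1 + r) + T)**2 = (-1 + T + r)**2)
Y(p, l) = 2 + p*(3 + (-4 + p)**2)**2 (Y(p, l) = p*((-1 - 3 + p)**2 + 3)**2 + 2 = p*((-4 + p)**2 + 3)**2 + 2 = p*(3 + (-4 + p)**2)**2 + 2 = 2 + p*(3 + (-4 + p)**2)**2)
(19 + Y(-4, Q(-5)))*3 = (19 + (2 - 4*(3 + (-4 - 4)**2)**2))*3 = (19 + (2 - 4*(3 + (-8)**2)**2))*3 = (19 + (2 - 4*(3 + 64)**2))*3 = (19 + (2 - 4*67**2))*3 = (19 + (2 - 4*4489))*3 = (19 + (2 - 17956))*3 = (19 - 17954)*3 = -17935*3 = -53805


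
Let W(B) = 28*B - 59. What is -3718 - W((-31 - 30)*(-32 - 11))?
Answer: -77103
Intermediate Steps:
W(B) = -59 + 28*B
-3718 - W((-31 - 30)*(-32 - 11)) = -3718 - (-59 + 28*((-31 - 30)*(-32 - 11))) = -3718 - (-59 + 28*(-61*(-43))) = -3718 - (-59 + 28*2623) = -3718 - (-59 + 73444) = -3718 - 1*73385 = -3718 - 73385 = -77103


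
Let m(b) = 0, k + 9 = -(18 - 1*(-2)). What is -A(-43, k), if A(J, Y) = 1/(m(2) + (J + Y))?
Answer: 1/72 ≈ 0.013889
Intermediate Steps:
k = -29 (k = -9 - (18 - 1*(-2)) = -9 - (18 + 2) = -9 - 1*20 = -9 - 20 = -29)
A(J, Y) = 1/(J + Y) (A(J, Y) = 1/(0 + (J + Y)) = 1/(J + Y))
-A(-43, k) = -1/(-43 - 29) = -1/(-72) = -1*(-1/72) = 1/72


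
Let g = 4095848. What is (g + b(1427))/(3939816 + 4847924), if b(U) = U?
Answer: 63035/135196 ≈ 0.46625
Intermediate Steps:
(g + b(1427))/(3939816 + 4847924) = (4095848 + 1427)/(3939816 + 4847924) = 4097275/8787740 = 4097275*(1/8787740) = 63035/135196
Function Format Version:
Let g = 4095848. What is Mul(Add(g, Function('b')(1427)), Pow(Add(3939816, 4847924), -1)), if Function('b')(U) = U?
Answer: Rational(63035, 135196) ≈ 0.46625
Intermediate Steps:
Mul(Add(g, Function('b')(1427)), Pow(Add(3939816, 4847924), -1)) = Mul(Add(4095848, 1427), Pow(Add(3939816, 4847924), -1)) = Mul(4097275, Pow(8787740, -1)) = Mul(4097275, Rational(1, 8787740)) = Rational(63035, 135196)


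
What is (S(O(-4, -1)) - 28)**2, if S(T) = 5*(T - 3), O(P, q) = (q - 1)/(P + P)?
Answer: 27889/16 ≈ 1743.1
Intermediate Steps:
O(P, q) = (-1 + q)/(2*P) (O(P, q) = (-1 + q)/((2*P)) = (-1 + q)*(1/(2*P)) = (-1 + q)/(2*P))
S(T) = -15 + 5*T (S(T) = 5*(-3 + T) = -15 + 5*T)
(S(O(-4, -1)) - 28)**2 = ((-15 + 5*((1/2)*(-1 - 1)/(-4))) - 28)**2 = ((-15 + 5*((1/2)*(-1/4)*(-2))) - 28)**2 = ((-15 + 5*(1/4)) - 28)**2 = ((-15 + 5/4) - 28)**2 = (-55/4 - 28)**2 = (-167/4)**2 = 27889/16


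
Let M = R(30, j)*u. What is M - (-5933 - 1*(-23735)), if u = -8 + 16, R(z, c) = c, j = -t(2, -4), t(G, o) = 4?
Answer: -17834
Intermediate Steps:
j = -4 (j = -1*4 = -4)
u = 8
M = -32 (M = -4*8 = -32)
M - (-5933 - 1*(-23735)) = -32 - (-5933 - 1*(-23735)) = -32 - (-5933 + 23735) = -32 - 1*17802 = -32 - 17802 = -17834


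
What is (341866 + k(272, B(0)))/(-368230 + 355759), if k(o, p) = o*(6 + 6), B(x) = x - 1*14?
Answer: -345130/12471 ≈ -27.675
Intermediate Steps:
B(x) = -14 + x (B(x) = x - 14 = -14 + x)
k(o, p) = 12*o (k(o, p) = o*12 = 12*o)
(341866 + k(272, B(0)))/(-368230 + 355759) = (341866 + 12*272)/(-368230 + 355759) = (341866 + 3264)/(-12471) = 345130*(-1/12471) = -345130/12471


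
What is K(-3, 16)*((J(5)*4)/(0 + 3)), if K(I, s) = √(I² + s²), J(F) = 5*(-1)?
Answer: -20*√265/3 ≈ -108.53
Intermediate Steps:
J(F) = -5
K(-3, 16)*((J(5)*4)/(0 + 3)) = √((-3)² + 16²)*((-5*4)/(0 + 3)) = √(9 + 256)*(-20/3) = √265*(-20*⅓) = √265*(-20/3) = -20*√265/3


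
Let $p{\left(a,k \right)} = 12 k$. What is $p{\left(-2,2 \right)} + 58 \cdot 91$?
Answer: $5302$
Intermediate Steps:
$p{\left(-2,2 \right)} + 58 \cdot 91 = 12 \cdot 2 + 58 \cdot 91 = 24 + 5278 = 5302$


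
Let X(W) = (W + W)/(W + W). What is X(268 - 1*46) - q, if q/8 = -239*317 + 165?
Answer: 604785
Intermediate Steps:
q = -604784 (q = 8*(-239*317 + 165) = 8*(-75763 + 165) = 8*(-75598) = -604784)
X(W) = 1 (X(W) = (2*W)/((2*W)) = (2*W)*(1/(2*W)) = 1)
X(268 - 1*46) - q = 1 - 1*(-604784) = 1 + 604784 = 604785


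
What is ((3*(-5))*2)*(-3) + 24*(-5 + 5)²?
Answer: 90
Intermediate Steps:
((3*(-5))*2)*(-3) + 24*(-5 + 5)² = -15*2*(-3) + 24*0² = -30*(-3) + 24*0 = 90 + 0 = 90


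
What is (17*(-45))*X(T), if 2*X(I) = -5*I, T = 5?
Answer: 19125/2 ≈ 9562.5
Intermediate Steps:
X(I) = -5*I/2 (X(I) = (-5*I)/2 = -5*I/2)
(17*(-45))*X(T) = (17*(-45))*(-5/2*5) = -765*(-25/2) = 19125/2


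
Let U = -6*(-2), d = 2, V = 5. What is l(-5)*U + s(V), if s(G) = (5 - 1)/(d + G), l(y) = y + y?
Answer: -836/7 ≈ -119.43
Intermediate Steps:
l(y) = 2*y
U = 12
s(G) = 4/(2 + G) (s(G) = (5 - 1)/(2 + G) = 4/(2 + G))
l(-5)*U + s(V) = (2*(-5))*12 + 4/(2 + 5) = -10*12 + 4/7 = -120 + 4*(⅐) = -120 + 4/7 = -836/7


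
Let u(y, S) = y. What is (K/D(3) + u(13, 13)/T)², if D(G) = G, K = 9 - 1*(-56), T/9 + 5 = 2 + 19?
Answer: 9815689/20736 ≈ 473.36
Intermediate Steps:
T = 144 (T = -45 + 9*(2 + 19) = -45 + 9*21 = -45 + 189 = 144)
K = 65 (K = 9 + 56 = 65)
(K/D(3) + u(13, 13)/T)² = (65/3 + 13/144)² = (3133/144)² = 9815689/20736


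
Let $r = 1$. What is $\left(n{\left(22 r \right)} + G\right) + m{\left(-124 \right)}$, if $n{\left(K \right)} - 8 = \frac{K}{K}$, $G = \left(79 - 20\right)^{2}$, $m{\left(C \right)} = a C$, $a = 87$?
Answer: $-7298$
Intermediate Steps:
$m{\left(C \right)} = 87 C$
$G = 3481$ ($G = 59^{2} = 3481$)
$n{\left(K \right)} = 9$ ($n{\left(K \right)} = 8 + \frac{K}{K} = 8 + 1 = 9$)
$\left(n{\left(22 r \right)} + G\right) + m{\left(-124 \right)} = \left(9 + 3481\right) + 87 \left(-124\right) = 3490 - 10788 = -7298$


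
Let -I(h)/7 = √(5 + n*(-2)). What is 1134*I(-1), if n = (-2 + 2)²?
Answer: -7938*√5 ≈ -17750.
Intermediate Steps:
n = 0 (n = 0² = 0)
I(h) = -7*√5 (I(h) = -7*√(5 + 0*(-2)) = -7*√(5 + 0) = -7*√5)
1134*I(-1) = 1134*(-7*√5) = -7938*√5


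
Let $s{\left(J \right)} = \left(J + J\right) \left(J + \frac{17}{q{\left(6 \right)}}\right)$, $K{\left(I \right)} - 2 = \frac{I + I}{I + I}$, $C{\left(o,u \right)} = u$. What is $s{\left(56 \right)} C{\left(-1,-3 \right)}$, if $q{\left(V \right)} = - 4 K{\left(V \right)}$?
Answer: $-18340$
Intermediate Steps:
$K{\left(I \right)} = 3$ ($K{\left(I \right)} = 2 + \frac{I + I}{I + I} = 2 + \frac{2 I}{2 I} = 2 + 2 I \frac{1}{2 I} = 2 + 1 = 3$)
$q{\left(V \right)} = -12$ ($q{\left(V \right)} = \left(-4\right) 3 = -12$)
$s{\left(J \right)} = 2 J \left(- \frac{17}{12} + J\right)$ ($s{\left(J \right)} = \left(J + J\right) \left(J + \frac{17}{-12}\right) = 2 J \left(J + 17 \left(- \frac{1}{12}\right)\right) = 2 J \left(J - \frac{17}{12}\right) = 2 J \left(- \frac{17}{12} + J\right)$)
$s{\left(56 \right)} C{\left(-1,-3 \right)} = \frac{1}{6} \cdot 56 \left(-17 + 12 \cdot 56\right) \left(-3\right) = \frac{1}{6} \cdot 56 \left(-17 + 672\right) \left(-3\right) = \frac{1}{6} \cdot 56 \cdot 655 \left(-3\right) = \frac{18340}{3} \left(-3\right) = -18340$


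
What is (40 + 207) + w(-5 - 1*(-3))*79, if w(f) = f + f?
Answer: -69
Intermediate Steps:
w(f) = 2*f
(40 + 207) + w(-5 - 1*(-3))*79 = (40 + 207) + (2*(-5 - 1*(-3)))*79 = 247 + (2*(-5 + 3))*79 = 247 + (2*(-2))*79 = 247 - 4*79 = 247 - 316 = -69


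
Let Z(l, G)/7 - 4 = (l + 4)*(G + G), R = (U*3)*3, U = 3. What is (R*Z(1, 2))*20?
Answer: 90720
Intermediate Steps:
R = 27 (R = (3*3)*3 = 9*3 = 27)
Z(l, G) = 28 + 14*G*(4 + l) (Z(l, G) = 28 + 7*((l + 4)*(G + G)) = 28 + 7*((4 + l)*(2*G)) = 28 + 7*(2*G*(4 + l)) = 28 + 14*G*(4 + l))
(R*Z(1, 2))*20 = (27*(28 + 56*2 + 14*2*1))*20 = (27*(28 + 112 + 28))*20 = (27*168)*20 = 4536*20 = 90720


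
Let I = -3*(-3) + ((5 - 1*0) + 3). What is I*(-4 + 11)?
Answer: 119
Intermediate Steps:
I = 17 (I = 9 + ((5 + 0) + 3) = 9 + (5 + 3) = 9 + 8 = 17)
I*(-4 + 11) = 17*(-4 + 11) = 17*7 = 119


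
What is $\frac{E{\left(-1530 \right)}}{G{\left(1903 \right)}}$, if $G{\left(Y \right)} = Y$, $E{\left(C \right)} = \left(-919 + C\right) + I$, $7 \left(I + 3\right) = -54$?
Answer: $- \frac{17218}{13321} \approx -1.2925$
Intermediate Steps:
$I = - \frac{75}{7}$ ($I = -3 + \frac{1}{7} \left(-54\right) = -3 - \frac{54}{7} = - \frac{75}{7} \approx -10.714$)
$E{\left(C \right)} = - \frac{6508}{7} + C$ ($E{\left(C \right)} = \left(-919 + C\right) - \frac{75}{7} = - \frac{6508}{7} + C$)
$\frac{E{\left(-1530 \right)}}{G{\left(1903 \right)}} = \frac{- \frac{6508}{7} - 1530}{1903} = \left(- \frac{17218}{7}\right) \frac{1}{1903} = - \frac{17218}{13321}$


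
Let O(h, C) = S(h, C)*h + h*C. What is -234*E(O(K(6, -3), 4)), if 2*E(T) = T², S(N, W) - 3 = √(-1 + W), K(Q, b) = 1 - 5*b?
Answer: -1557504 - 419328*√3 ≈ -2.2838e+6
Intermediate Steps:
S(N, W) = 3 + √(-1 + W)
O(h, C) = C*h + h*(3 + √(-1 + C)) (O(h, C) = (3 + √(-1 + C))*h + h*C = h*(3 + √(-1 + C)) + C*h = C*h + h*(3 + √(-1 + C)))
E(T) = T²/2
-234*E(O(K(6, -3), 4)) = -117*((1 - 5*(-3))*(3 + 4 + √(-1 + 4)))² = -117*((1 + 15)*(3 + 4 + √3))² = -117*(16*(7 + √3))² = -117*(112 + 16*√3)²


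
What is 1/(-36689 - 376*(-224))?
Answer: 1/47535 ≈ 2.1037e-5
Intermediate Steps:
1/(-36689 - 376*(-224)) = 1/(-36689 + 84224) = 1/47535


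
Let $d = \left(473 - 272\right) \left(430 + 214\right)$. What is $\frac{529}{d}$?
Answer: $\frac{23}{5628} \approx 0.0040867$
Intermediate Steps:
$d = 129444$ ($d = 201 \cdot 644 = 129444$)
$\frac{529}{d} = \frac{529}{129444} = 529 \cdot \frac{1}{129444} = \frac{23}{5628}$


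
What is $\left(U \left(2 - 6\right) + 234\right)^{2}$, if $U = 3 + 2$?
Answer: $45796$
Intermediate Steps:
$U = 5$
$\left(U \left(2 - 6\right) + 234\right)^{2} = \left(5 \left(2 - 6\right) + 234\right)^{2} = \left(5 \left(-4\right) + 234\right)^{2} = \left(-20 + 234\right)^{2} = 214^{2} = 45796$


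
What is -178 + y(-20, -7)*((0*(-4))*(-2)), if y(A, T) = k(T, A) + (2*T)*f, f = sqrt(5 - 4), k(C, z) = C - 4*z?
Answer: -178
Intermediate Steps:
f = 1 (f = sqrt(1) = 1)
y(A, T) = -4*A + 3*T (y(A, T) = (T - 4*A) + (2*T)*1 = (T - 4*A) + 2*T = -4*A + 3*T)
-178 + y(-20, -7)*((0*(-4))*(-2)) = -178 + (-4*(-20) + 3*(-7))*((0*(-4))*(-2)) = -178 + (80 - 21)*(0*(-2)) = -178 + 59*0 = -178 + 0 = -178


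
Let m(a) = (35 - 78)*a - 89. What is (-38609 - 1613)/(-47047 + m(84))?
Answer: 20111/25374 ≈ 0.79258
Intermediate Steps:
m(a) = -89 - 43*a (m(a) = -43*a - 89 = -89 - 43*a)
(-38609 - 1613)/(-47047 + m(84)) = (-38609 - 1613)/(-47047 + (-89 - 43*84)) = -40222/(-47047 + (-89 - 3612)) = -40222/(-47047 - 3701) = -40222/(-50748) = -40222*(-1/50748) = 20111/25374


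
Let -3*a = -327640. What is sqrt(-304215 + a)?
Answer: I*sqrt(1755015)/3 ≈ 441.59*I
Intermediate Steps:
a = 327640/3 (a = -1/3*(-327640) = 327640/3 ≈ 1.0921e+5)
sqrt(-304215 + a) = sqrt(-304215 + 327640/3) = sqrt(-585005/3) = I*sqrt(1755015)/3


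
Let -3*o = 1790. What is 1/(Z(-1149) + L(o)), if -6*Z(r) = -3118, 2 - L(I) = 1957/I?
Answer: 5370/2818963 ≈ 0.0019050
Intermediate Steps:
o = -1790/3 (o = -1/3*1790 = -1790/3 ≈ -596.67)
L(I) = 2 - 1957/I
Z(r) = 1559/3 (Z(r) = -1/6*(-3118) = 1559/3)
1/(Z(-1149) + L(o)) = 1/(1559/3 + (2 - 1957/(-1790/3))) = 1/(1559/3 + (2 - 1957*(-3/1790))) = 1/(1559/3 + (2 + 5871/1790)) = 1/(1559/3 + 9451/1790) = 1/(2818963/5370) = 5370/2818963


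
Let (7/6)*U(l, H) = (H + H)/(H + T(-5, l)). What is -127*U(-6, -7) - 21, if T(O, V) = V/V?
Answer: -275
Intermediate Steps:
T(O, V) = 1
U(l, H) = 12*H/(7*(1 + H)) (U(l, H) = 6*((H + H)/(H + 1))/7 = 6*((2*H)/(1 + H))/7 = 6*(2*H/(1 + H))/7 = 12*H/(7*(1 + H)))
-127*U(-6, -7) - 21 = -1524*(-7)/(7*(1 - 7)) - 21 = -1524*(-7)/(7*(-6)) - 21 = -1524*(-7)*(-1)/(7*6) - 21 = -127*2 - 21 = -254 - 21 = -275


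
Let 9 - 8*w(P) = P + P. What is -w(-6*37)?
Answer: -453/8 ≈ -56.625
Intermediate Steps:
w(P) = 9/8 - P/4 (w(P) = 9/8 - (P + P)/8 = 9/8 - P/4)
-w(-6*37) = -(9/8 - (-3)*37/2) = -(9/8 - ¼*(-222)) = -(9/8 + 111/2) = -1*453/8 = -453/8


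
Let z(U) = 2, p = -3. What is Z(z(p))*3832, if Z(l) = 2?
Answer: 7664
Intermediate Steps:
Z(z(p))*3832 = 2*3832 = 7664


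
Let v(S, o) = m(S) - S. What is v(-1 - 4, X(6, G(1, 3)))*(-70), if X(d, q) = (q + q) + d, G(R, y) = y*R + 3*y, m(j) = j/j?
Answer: -420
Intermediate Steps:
m(j) = 1
G(R, y) = 3*y + R*y (G(R, y) = R*y + 3*y = 3*y + R*y)
X(d, q) = d + 2*q (X(d, q) = 2*q + d = d + 2*q)
v(S, o) = 1 - S
v(-1 - 4, X(6, G(1, 3)))*(-70) = (1 - (-1 - 4))*(-70) = (1 - 1*(-5))*(-70) = (1 + 5)*(-70) = 6*(-70) = -420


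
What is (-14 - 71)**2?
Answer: 7225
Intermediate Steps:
(-14 - 71)**2 = (-85)**2 = 7225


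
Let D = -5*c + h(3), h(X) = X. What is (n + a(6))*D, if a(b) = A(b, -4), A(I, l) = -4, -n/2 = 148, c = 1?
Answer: 600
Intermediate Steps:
n = -296 (n = -2*148 = -296)
a(b) = -4
D = -2 (D = -5*1 + 3 = -5 + 3 = -2)
(n + a(6))*D = (-296 - 4)*(-2) = -300*(-2) = 600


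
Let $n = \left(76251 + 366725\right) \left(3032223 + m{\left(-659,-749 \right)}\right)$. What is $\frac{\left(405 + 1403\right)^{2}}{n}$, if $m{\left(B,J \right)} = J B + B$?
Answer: $\frac{102152}{48798720665} \approx 2.0933 \cdot 10^{-6}$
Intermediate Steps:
$m{\left(B,J \right)} = B + B J$ ($m{\left(B,J \right)} = B J + B = B + B J$)
$n = 1561559061280$ ($n = \left(76251 + 366725\right) \left(3032223 - 659 \left(1 - 749\right)\right) = 442976 \left(3032223 - -492932\right) = 442976 \left(3032223 + 492932\right) = 442976 \cdot 3525155 = 1561559061280$)
$\frac{\left(405 + 1403\right)^{2}}{n} = \frac{\left(405 + 1403\right)^{2}}{1561559061280} = 1808^{2} \cdot \frac{1}{1561559061280} = 3268864 \cdot \frac{1}{1561559061280} = \frac{102152}{48798720665}$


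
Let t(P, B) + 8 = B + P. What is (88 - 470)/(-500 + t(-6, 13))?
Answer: 382/501 ≈ 0.76248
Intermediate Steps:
t(P, B) = -8 + B + P (t(P, B) = -8 + (B + P) = -8 + B + P)
(88 - 470)/(-500 + t(-6, 13)) = (88 - 470)/(-500 + (-8 + 13 - 6)) = -382/(-500 - 1) = -382/(-501) = -382*(-1/501) = 382/501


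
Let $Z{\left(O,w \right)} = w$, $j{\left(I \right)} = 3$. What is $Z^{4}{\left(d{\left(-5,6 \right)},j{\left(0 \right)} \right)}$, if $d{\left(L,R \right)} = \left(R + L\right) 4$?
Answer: $81$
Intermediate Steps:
$d{\left(L,R \right)} = 4 L + 4 R$ ($d{\left(L,R \right)} = \left(L + R\right) 4 = 4 L + 4 R$)
$Z^{4}{\left(d{\left(-5,6 \right)},j{\left(0 \right)} \right)} = 3^{4} = 81$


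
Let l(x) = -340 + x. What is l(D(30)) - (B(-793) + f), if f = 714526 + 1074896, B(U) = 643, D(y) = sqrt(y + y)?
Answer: -1790405 + 2*sqrt(15) ≈ -1.7904e+6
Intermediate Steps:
D(y) = sqrt(2)*sqrt(y) (D(y) = sqrt(2*y) = sqrt(2)*sqrt(y))
f = 1789422
l(D(30)) - (B(-793) + f) = (-340 + sqrt(2)*sqrt(30)) - (643 + 1789422) = (-340 + 2*sqrt(15)) - 1*1790065 = (-340 + 2*sqrt(15)) - 1790065 = -1790405 + 2*sqrt(15)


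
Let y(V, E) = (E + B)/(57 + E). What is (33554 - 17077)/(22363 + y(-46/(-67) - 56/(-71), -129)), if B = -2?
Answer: 1186344/1610267 ≈ 0.73674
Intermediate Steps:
y(V, E) = (-2 + E)/(57 + E) (y(V, E) = (E - 2)/(57 + E) = (-2 + E)/(57 + E))
(33554 - 17077)/(22363 + y(-46/(-67) - 56/(-71), -129)) = (33554 - 17077)/(22363 + (-2 - 129)/(57 - 129)) = 16477/(22363 - 131/(-72)) = 16477/(22363 - 1/72*(-131)) = 16477/(22363 + 131/72) = 16477/(1610267/72) = 16477*(72/1610267) = 1186344/1610267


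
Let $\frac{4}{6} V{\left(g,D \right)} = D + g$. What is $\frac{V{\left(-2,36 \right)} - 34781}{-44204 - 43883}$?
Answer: $\frac{34730}{88087} \approx 0.39427$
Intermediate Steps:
$V{\left(g,D \right)} = \frac{3 D}{2} + \frac{3 g}{2}$ ($V{\left(g,D \right)} = \frac{3 \left(D + g\right)}{2} = \frac{3 D}{2} + \frac{3 g}{2}$)
$\frac{V{\left(-2,36 \right)} - 34781}{-44204 - 43883} = \frac{\left(\frac{3}{2} \cdot 36 + \frac{3}{2} \left(-2\right)\right) - 34781}{-44204 - 43883} = \frac{\left(54 - 3\right) - 34781}{-88087} = \left(51 - 34781\right) \left(- \frac{1}{88087}\right) = \left(-34730\right) \left(- \frac{1}{88087}\right) = \frac{34730}{88087}$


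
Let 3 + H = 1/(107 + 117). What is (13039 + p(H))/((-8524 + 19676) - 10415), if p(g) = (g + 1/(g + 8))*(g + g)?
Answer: 367175298337/20727128576 ≈ 17.715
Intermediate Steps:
H = -671/224 (H = -3 + 1/(107 + 117) = -3 + 1/224 = -671/224 ≈ -2.9955)
p(g) = 2*g*(g + 1/(8 + g)) (p(g) = (g + 1/(8 + g))*(2*g) = 2*g*(g + 1/(8 + g)))
(13039 + p(H))/((-8524 + 19676) - 10415) = (13039 + 2*(-671/224)*(1 + (-671/224)² + 8*(-671/224))/(8 - 671/224))/((-8524 + 19676) - 10415) = (13039 + 2*(-671/224)*(1 + 450241/50176 - 671/28)/(1121/224))/(11152 - 10415) = (13039 + 2*(-671/224)*(224/1121)*(-702015/50176))/737 = (13039 + 471052065/28123648)*(1/737) = (367175298337/28123648)*(1/737) = 367175298337/20727128576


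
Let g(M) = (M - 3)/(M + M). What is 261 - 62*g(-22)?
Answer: 4967/22 ≈ 225.77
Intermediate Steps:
g(M) = (-3 + M)/(2*M) (g(M) = (-3 + M)/((2*M)) = (-3 + M)*(1/(2*M)) = (-3 + M)/(2*M))
261 - 62*g(-22) = 261 - 31*(-3 - 22)/(-22) = 261 - 31*(-1)*(-25)/22 = 261 - 62*25/44 = 261 - 775/22 = 4967/22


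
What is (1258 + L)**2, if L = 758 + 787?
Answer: 7856809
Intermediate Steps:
L = 1545
(1258 + L)**2 = (1258 + 1545)**2 = 2803**2 = 7856809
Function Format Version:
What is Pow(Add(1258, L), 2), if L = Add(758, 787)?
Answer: 7856809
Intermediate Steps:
L = 1545
Pow(Add(1258, L), 2) = Pow(Add(1258, 1545), 2) = Pow(2803, 2) = 7856809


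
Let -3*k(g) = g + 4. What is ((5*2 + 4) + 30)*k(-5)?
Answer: 44/3 ≈ 14.667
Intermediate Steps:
k(g) = -4/3 - g/3 (k(g) = -(g + 4)/3 = -(4 + g)/3 = -4/3 - g/3)
((5*2 + 4) + 30)*k(-5) = ((5*2 + 4) + 30)*(-4/3 - ⅓*(-5)) = ((10 + 4) + 30)*(-4/3 + 5/3) = (14 + 30)*(⅓) = 44*(⅓) = 44/3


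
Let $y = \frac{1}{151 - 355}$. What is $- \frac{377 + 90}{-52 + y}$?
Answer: $\frac{95268}{10609} \approx 8.9799$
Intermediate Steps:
$y = - \frac{1}{204}$ ($y = \frac{1}{-204} = - \frac{1}{204} \approx -0.004902$)
$- \frac{377 + 90}{-52 + y} = - \frac{377 + 90}{-52 - \frac{1}{204}} = - \frac{467}{- \frac{10609}{204}} = - \frac{467 \left(-204\right)}{10609} = \left(-1\right) \left(- \frac{95268}{10609}\right) = \frac{95268}{10609}$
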